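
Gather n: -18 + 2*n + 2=2*n - 16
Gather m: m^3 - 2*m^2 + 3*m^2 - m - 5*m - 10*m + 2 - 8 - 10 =m^3 + m^2 - 16*m - 16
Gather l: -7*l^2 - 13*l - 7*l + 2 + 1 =-7*l^2 - 20*l + 3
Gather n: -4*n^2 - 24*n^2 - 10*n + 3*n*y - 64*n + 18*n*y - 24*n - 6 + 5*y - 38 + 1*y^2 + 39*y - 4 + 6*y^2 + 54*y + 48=-28*n^2 + n*(21*y - 98) + 7*y^2 + 98*y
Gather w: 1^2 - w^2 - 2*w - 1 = -w^2 - 2*w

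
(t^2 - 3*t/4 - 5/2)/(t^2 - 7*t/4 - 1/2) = (4*t + 5)/(4*t + 1)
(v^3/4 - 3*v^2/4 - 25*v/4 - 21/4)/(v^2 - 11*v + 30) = (v^3 - 3*v^2 - 25*v - 21)/(4*(v^2 - 11*v + 30))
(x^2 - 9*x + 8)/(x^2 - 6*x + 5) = (x - 8)/(x - 5)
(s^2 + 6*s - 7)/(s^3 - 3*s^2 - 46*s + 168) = (s - 1)/(s^2 - 10*s + 24)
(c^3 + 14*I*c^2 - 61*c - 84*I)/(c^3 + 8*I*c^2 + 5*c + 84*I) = (c + 3*I)/(c - 3*I)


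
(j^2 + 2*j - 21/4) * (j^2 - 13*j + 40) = j^4 - 11*j^3 + 35*j^2/4 + 593*j/4 - 210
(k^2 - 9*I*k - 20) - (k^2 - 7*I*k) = -2*I*k - 20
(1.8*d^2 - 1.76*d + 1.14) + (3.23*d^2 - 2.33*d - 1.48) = 5.03*d^2 - 4.09*d - 0.34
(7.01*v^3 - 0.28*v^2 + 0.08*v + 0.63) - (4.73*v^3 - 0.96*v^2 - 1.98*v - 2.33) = 2.28*v^3 + 0.68*v^2 + 2.06*v + 2.96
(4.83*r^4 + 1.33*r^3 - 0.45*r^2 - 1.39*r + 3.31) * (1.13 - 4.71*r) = -22.7493*r^5 - 0.806400000000001*r^4 + 3.6224*r^3 + 6.0384*r^2 - 17.1608*r + 3.7403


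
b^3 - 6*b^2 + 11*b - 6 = (b - 3)*(b - 2)*(b - 1)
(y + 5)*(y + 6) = y^2 + 11*y + 30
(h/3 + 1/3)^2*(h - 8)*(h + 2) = h^4/9 - 4*h^3/9 - 3*h^2 - 38*h/9 - 16/9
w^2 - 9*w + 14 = (w - 7)*(w - 2)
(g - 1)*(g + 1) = g^2 - 1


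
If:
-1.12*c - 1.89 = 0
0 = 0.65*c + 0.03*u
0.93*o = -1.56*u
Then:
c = -1.69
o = -61.33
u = 36.56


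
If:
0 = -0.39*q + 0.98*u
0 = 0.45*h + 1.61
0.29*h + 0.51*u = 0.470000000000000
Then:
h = -3.58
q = 7.43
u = 2.96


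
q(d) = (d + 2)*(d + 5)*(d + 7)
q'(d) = (d + 2)*(d + 5) + (d + 2)*(d + 7) + (d + 5)*(d + 7) = 3*d^2 + 28*d + 59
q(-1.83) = 2.79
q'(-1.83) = 17.81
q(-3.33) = -8.15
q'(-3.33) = -0.97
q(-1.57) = 8.01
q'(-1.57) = 22.43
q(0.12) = 77.28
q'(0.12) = 62.40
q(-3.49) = -7.90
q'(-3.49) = -2.18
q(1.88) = 237.05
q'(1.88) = 122.24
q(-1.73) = 4.65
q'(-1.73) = 19.54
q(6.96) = 1495.98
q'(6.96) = 399.20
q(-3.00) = -8.00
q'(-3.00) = 2.00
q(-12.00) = -350.00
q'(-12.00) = 155.00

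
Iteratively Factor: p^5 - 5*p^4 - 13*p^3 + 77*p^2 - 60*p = (p - 1)*(p^4 - 4*p^3 - 17*p^2 + 60*p) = (p - 1)*(p + 4)*(p^3 - 8*p^2 + 15*p) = (p - 5)*(p - 1)*(p + 4)*(p^2 - 3*p) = (p - 5)*(p - 3)*(p - 1)*(p + 4)*(p)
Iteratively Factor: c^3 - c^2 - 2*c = (c + 1)*(c^2 - 2*c) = (c - 2)*(c + 1)*(c)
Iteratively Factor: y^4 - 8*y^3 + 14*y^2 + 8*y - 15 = (y - 3)*(y^3 - 5*y^2 - y + 5) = (y - 3)*(y + 1)*(y^2 - 6*y + 5) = (y - 3)*(y - 1)*(y + 1)*(y - 5)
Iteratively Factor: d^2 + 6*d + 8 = (d + 2)*(d + 4)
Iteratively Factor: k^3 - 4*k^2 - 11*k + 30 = (k + 3)*(k^2 - 7*k + 10) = (k - 2)*(k + 3)*(k - 5)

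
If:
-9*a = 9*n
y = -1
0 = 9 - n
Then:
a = -9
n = 9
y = -1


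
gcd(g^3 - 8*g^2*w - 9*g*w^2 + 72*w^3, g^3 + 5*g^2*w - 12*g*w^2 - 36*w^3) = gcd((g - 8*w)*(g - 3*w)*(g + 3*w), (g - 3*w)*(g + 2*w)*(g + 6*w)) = -g + 3*w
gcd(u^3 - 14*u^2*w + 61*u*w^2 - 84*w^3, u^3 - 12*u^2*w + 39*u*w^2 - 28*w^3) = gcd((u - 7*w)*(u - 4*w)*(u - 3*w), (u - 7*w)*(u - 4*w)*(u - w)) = u^2 - 11*u*w + 28*w^2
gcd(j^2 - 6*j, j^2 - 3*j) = j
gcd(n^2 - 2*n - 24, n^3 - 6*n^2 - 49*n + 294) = n - 6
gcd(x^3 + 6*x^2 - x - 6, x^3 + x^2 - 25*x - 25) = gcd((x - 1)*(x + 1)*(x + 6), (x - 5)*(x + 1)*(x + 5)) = x + 1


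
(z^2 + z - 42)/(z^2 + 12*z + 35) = (z - 6)/(z + 5)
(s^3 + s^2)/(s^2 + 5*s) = s*(s + 1)/(s + 5)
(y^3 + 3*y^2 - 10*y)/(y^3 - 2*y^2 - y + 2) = y*(y + 5)/(y^2 - 1)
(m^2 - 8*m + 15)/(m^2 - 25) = (m - 3)/(m + 5)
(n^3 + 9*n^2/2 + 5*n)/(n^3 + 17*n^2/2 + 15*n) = (n + 2)/(n + 6)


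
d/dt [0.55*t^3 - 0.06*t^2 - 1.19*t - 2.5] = 1.65*t^2 - 0.12*t - 1.19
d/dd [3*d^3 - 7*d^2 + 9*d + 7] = 9*d^2 - 14*d + 9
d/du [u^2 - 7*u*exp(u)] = -7*u*exp(u) + 2*u - 7*exp(u)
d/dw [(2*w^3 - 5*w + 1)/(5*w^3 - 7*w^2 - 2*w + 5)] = (-14*w^4 + 42*w^3 - 20*w^2 + 14*w - 23)/(25*w^6 - 70*w^5 + 29*w^4 + 78*w^3 - 66*w^2 - 20*w + 25)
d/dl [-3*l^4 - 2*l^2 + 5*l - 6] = -12*l^3 - 4*l + 5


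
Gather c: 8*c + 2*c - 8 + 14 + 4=10*c + 10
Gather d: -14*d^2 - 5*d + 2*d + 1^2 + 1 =-14*d^2 - 3*d + 2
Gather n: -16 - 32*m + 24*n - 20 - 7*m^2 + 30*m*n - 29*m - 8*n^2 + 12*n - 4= -7*m^2 - 61*m - 8*n^2 + n*(30*m + 36) - 40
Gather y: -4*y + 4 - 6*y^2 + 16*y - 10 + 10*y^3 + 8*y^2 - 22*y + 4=10*y^3 + 2*y^2 - 10*y - 2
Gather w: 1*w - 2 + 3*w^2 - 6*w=3*w^2 - 5*w - 2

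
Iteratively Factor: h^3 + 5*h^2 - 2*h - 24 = (h + 4)*(h^2 + h - 6) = (h - 2)*(h + 4)*(h + 3)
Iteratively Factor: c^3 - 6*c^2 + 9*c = (c - 3)*(c^2 - 3*c) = c*(c - 3)*(c - 3)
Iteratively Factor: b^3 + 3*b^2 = (b)*(b^2 + 3*b) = b*(b + 3)*(b)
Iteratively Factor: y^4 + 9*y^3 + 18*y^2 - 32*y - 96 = (y - 2)*(y^3 + 11*y^2 + 40*y + 48) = (y - 2)*(y + 4)*(y^2 + 7*y + 12) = (y - 2)*(y + 4)^2*(y + 3)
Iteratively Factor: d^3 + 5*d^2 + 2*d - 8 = (d + 2)*(d^2 + 3*d - 4) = (d + 2)*(d + 4)*(d - 1)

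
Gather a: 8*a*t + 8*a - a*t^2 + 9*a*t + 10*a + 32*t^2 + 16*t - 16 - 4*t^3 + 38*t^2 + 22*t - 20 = a*(-t^2 + 17*t + 18) - 4*t^3 + 70*t^2 + 38*t - 36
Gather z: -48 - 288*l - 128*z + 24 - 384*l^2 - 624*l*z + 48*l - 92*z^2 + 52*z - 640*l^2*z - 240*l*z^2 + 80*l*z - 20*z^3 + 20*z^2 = -384*l^2 - 240*l - 20*z^3 + z^2*(-240*l - 72) + z*(-640*l^2 - 544*l - 76) - 24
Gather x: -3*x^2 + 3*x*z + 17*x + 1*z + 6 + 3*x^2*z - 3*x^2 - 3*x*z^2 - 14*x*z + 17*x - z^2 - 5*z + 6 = x^2*(3*z - 6) + x*(-3*z^2 - 11*z + 34) - z^2 - 4*z + 12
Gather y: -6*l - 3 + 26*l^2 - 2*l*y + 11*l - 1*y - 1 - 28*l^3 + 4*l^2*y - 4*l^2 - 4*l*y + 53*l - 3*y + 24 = -28*l^3 + 22*l^2 + 58*l + y*(4*l^2 - 6*l - 4) + 20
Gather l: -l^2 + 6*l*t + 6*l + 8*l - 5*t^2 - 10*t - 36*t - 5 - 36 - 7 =-l^2 + l*(6*t + 14) - 5*t^2 - 46*t - 48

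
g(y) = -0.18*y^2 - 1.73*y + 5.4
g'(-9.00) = 1.51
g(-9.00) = 6.39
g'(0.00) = -1.73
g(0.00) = 5.40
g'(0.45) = -1.89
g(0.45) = 4.59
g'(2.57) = -2.66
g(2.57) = -0.23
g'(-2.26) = -0.92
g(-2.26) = 8.39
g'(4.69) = -3.42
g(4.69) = -6.67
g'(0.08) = -1.76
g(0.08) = 5.26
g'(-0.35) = -1.60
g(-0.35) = 5.98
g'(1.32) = -2.21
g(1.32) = 2.80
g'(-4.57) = -0.08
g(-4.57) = 9.55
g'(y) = -0.36*y - 1.73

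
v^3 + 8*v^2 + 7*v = v*(v + 1)*(v + 7)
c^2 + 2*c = c*(c + 2)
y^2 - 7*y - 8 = (y - 8)*(y + 1)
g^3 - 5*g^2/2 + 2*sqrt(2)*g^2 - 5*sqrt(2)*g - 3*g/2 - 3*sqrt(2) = (g - 3)*(g + 1/2)*(g + 2*sqrt(2))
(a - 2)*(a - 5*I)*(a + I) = a^3 - 2*a^2 - 4*I*a^2 + 5*a + 8*I*a - 10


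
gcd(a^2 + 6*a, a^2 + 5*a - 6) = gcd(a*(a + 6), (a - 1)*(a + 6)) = a + 6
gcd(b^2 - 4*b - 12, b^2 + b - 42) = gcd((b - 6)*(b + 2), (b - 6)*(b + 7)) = b - 6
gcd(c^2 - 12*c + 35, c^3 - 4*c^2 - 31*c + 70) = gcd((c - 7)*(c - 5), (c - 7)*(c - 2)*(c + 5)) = c - 7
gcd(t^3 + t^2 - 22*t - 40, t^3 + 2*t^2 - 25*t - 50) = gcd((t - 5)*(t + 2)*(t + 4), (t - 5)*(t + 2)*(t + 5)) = t^2 - 3*t - 10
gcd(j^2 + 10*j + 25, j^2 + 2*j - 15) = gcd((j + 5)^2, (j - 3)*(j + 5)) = j + 5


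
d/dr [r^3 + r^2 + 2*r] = 3*r^2 + 2*r + 2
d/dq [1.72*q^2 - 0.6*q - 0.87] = 3.44*q - 0.6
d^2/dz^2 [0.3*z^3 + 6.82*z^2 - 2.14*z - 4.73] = 1.8*z + 13.64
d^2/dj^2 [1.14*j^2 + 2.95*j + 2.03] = 2.28000000000000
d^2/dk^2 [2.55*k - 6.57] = 0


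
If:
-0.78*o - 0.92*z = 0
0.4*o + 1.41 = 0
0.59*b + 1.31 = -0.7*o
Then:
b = 1.96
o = -3.52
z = 2.99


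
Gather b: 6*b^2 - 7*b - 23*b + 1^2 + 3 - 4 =6*b^2 - 30*b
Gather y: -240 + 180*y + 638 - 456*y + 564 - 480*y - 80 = 882 - 756*y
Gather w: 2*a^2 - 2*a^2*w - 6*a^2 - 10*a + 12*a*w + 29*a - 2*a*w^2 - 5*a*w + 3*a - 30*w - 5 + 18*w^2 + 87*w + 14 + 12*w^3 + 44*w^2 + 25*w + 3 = -4*a^2 + 22*a + 12*w^3 + w^2*(62 - 2*a) + w*(-2*a^2 + 7*a + 82) + 12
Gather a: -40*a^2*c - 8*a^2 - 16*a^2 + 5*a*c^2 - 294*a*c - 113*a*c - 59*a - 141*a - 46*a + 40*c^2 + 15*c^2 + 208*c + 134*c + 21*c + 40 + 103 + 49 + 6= a^2*(-40*c - 24) + a*(5*c^2 - 407*c - 246) + 55*c^2 + 363*c + 198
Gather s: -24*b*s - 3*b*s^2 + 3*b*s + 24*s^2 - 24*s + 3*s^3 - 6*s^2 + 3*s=3*s^3 + s^2*(18 - 3*b) + s*(-21*b - 21)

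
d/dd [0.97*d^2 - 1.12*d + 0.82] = 1.94*d - 1.12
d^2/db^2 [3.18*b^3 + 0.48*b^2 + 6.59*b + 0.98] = 19.08*b + 0.96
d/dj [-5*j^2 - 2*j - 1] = -10*j - 2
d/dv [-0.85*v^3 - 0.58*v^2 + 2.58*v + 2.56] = -2.55*v^2 - 1.16*v + 2.58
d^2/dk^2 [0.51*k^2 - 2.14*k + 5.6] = 1.02000000000000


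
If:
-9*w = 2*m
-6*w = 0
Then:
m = 0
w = 0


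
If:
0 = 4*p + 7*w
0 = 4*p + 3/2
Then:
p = -3/8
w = 3/14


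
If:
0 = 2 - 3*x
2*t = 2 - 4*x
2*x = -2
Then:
No Solution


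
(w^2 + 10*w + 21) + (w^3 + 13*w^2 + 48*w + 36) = w^3 + 14*w^2 + 58*w + 57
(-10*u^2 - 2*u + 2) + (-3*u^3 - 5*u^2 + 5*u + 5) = -3*u^3 - 15*u^2 + 3*u + 7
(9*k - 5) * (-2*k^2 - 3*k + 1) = -18*k^3 - 17*k^2 + 24*k - 5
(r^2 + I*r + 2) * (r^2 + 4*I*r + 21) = r^4 + 5*I*r^3 + 19*r^2 + 29*I*r + 42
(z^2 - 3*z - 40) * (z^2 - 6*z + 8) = z^4 - 9*z^3 - 14*z^2 + 216*z - 320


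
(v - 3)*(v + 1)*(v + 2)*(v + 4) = v^4 + 4*v^3 - 7*v^2 - 34*v - 24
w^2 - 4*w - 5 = (w - 5)*(w + 1)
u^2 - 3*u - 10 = (u - 5)*(u + 2)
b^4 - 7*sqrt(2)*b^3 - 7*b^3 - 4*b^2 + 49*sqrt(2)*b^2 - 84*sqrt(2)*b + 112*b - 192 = (b - 4)*(b - 3)*(b - 8*sqrt(2))*(b + sqrt(2))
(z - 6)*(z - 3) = z^2 - 9*z + 18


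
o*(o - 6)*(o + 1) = o^3 - 5*o^2 - 6*o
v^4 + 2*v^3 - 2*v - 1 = (v - 1)*(v + 1)^3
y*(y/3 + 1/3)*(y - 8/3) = y^3/3 - 5*y^2/9 - 8*y/9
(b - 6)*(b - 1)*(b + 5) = b^3 - 2*b^2 - 29*b + 30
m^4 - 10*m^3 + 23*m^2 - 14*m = m*(m - 7)*(m - 2)*(m - 1)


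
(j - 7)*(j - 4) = j^2 - 11*j + 28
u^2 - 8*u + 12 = (u - 6)*(u - 2)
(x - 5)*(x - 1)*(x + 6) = x^3 - 31*x + 30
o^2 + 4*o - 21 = (o - 3)*(o + 7)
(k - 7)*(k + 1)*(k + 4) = k^3 - 2*k^2 - 31*k - 28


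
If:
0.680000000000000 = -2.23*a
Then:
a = -0.30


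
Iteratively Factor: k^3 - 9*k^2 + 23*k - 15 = (k - 1)*(k^2 - 8*k + 15) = (k - 5)*(k - 1)*(k - 3)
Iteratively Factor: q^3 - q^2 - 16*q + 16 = (q + 4)*(q^2 - 5*q + 4) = (q - 4)*(q + 4)*(q - 1)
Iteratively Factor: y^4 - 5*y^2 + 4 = (y + 2)*(y^3 - 2*y^2 - y + 2) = (y + 1)*(y + 2)*(y^2 - 3*y + 2) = (y - 2)*(y + 1)*(y + 2)*(y - 1)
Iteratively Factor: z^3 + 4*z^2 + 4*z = (z)*(z^2 + 4*z + 4) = z*(z + 2)*(z + 2)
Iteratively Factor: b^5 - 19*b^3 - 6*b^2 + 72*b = (b + 3)*(b^4 - 3*b^3 - 10*b^2 + 24*b) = (b - 2)*(b + 3)*(b^3 - b^2 - 12*b) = (b - 4)*(b - 2)*(b + 3)*(b^2 + 3*b) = (b - 4)*(b - 2)*(b + 3)^2*(b)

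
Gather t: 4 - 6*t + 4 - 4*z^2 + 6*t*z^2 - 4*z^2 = t*(6*z^2 - 6) - 8*z^2 + 8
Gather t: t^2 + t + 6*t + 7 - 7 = t^2 + 7*t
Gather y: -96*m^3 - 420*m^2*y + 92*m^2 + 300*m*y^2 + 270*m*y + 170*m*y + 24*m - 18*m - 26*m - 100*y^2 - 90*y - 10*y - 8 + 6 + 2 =-96*m^3 + 92*m^2 - 20*m + y^2*(300*m - 100) + y*(-420*m^2 + 440*m - 100)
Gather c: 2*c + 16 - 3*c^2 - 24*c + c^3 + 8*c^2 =c^3 + 5*c^2 - 22*c + 16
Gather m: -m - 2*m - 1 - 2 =-3*m - 3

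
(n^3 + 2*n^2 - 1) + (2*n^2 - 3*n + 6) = n^3 + 4*n^2 - 3*n + 5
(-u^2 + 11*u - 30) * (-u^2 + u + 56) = u^4 - 12*u^3 - 15*u^2 + 586*u - 1680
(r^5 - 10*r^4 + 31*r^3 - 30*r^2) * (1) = r^5 - 10*r^4 + 31*r^3 - 30*r^2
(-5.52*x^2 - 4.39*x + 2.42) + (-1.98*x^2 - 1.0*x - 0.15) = -7.5*x^2 - 5.39*x + 2.27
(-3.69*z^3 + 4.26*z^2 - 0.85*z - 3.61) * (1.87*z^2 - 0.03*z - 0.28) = -6.9003*z^5 + 8.0769*z^4 - 0.6841*z^3 - 7.918*z^2 + 0.3463*z + 1.0108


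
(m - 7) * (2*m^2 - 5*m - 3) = 2*m^3 - 19*m^2 + 32*m + 21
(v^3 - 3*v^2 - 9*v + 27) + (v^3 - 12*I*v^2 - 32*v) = 2*v^3 - 3*v^2 - 12*I*v^2 - 41*v + 27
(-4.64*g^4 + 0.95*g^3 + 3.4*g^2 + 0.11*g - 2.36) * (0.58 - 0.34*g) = 1.5776*g^5 - 3.0142*g^4 - 0.605*g^3 + 1.9346*g^2 + 0.8662*g - 1.3688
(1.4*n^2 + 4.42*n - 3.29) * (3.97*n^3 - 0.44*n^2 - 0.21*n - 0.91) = 5.558*n^5 + 16.9314*n^4 - 15.3001*n^3 - 0.7546*n^2 - 3.3313*n + 2.9939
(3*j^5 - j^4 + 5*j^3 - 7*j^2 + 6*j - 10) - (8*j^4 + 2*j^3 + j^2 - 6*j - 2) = 3*j^5 - 9*j^4 + 3*j^3 - 8*j^2 + 12*j - 8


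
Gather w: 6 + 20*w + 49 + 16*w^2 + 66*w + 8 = 16*w^2 + 86*w + 63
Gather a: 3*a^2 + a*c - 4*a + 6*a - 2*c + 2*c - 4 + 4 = 3*a^2 + a*(c + 2)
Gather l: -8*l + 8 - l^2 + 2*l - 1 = -l^2 - 6*l + 7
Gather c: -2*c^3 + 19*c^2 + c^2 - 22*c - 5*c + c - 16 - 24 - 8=-2*c^3 + 20*c^2 - 26*c - 48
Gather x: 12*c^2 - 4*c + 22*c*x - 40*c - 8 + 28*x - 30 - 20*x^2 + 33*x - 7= 12*c^2 - 44*c - 20*x^2 + x*(22*c + 61) - 45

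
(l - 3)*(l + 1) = l^2 - 2*l - 3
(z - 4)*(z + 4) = z^2 - 16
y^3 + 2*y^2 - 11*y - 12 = (y - 3)*(y + 1)*(y + 4)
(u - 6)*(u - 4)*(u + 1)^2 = u^4 - 8*u^3 + 5*u^2 + 38*u + 24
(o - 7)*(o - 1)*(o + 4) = o^3 - 4*o^2 - 25*o + 28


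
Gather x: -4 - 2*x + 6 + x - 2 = -x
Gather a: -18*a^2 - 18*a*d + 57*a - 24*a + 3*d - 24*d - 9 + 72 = -18*a^2 + a*(33 - 18*d) - 21*d + 63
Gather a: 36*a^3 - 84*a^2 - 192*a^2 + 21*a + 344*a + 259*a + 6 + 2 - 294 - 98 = 36*a^3 - 276*a^2 + 624*a - 384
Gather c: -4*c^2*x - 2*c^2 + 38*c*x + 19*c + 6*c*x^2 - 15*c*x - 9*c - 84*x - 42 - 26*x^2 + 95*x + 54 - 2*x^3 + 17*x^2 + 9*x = c^2*(-4*x - 2) + c*(6*x^2 + 23*x + 10) - 2*x^3 - 9*x^2 + 20*x + 12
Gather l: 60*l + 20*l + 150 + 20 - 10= 80*l + 160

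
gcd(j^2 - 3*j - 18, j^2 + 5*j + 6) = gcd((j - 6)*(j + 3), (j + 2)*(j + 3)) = j + 3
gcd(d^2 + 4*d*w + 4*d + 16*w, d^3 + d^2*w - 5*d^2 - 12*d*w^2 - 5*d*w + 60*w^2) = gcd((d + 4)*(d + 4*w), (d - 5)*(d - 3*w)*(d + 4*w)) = d + 4*w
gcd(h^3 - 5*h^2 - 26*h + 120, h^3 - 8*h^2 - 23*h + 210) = h^2 - h - 30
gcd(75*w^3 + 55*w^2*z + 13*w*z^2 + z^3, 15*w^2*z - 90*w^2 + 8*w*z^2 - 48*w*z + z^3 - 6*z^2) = 15*w^2 + 8*w*z + z^2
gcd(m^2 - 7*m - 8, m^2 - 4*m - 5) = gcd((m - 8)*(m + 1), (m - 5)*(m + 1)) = m + 1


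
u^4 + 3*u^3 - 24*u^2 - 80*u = u*(u - 5)*(u + 4)^2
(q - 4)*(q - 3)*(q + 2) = q^3 - 5*q^2 - 2*q + 24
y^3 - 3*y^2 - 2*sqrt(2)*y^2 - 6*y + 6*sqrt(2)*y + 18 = (y - 3)*(y - 3*sqrt(2))*(y + sqrt(2))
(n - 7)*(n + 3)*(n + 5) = n^3 + n^2 - 41*n - 105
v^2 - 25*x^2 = (v - 5*x)*(v + 5*x)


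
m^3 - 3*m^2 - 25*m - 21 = (m - 7)*(m + 1)*(m + 3)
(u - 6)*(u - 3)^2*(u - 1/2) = u^4 - 25*u^3/2 + 51*u^2 - 153*u/2 + 27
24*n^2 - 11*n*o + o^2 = (-8*n + o)*(-3*n + o)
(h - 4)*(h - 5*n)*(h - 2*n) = h^3 - 7*h^2*n - 4*h^2 + 10*h*n^2 + 28*h*n - 40*n^2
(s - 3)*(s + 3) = s^2 - 9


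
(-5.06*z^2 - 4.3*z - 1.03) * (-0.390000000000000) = 1.9734*z^2 + 1.677*z + 0.4017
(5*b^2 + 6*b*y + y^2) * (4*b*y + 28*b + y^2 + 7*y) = 20*b^3*y + 140*b^3 + 29*b^2*y^2 + 203*b^2*y + 10*b*y^3 + 70*b*y^2 + y^4 + 7*y^3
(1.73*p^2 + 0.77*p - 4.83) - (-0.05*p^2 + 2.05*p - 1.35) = 1.78*p^2 - 1.28*p - 3.48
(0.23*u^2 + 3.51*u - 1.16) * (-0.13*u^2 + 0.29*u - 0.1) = -0.0299*u^4 - 0.3896*u^3 + 1.1457*u^2 - 0.6874*u + 0.116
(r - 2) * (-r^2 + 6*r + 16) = -r^3 + 8*r^2 + 4*r - 32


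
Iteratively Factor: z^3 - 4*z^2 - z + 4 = (z + 1)*(z^2 - 5*z + 4) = (z - 4)*(z + 1)*(z - 1)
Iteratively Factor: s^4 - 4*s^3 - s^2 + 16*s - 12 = (s + 2)*(s^3 - 6*s^2 + 11*s - 6) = (s - 1)*(s + 2)*(s^2 - 5*s + 6) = (s - 2)*(s - 1)*(s + 2)*(s - 3)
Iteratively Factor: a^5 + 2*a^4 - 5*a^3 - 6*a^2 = (a)*(a^4 + 2*a^3 - 5*a^2 - 6*a) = a^2*(a^3 + 2*a^2 - 5*a - 6) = a^2*(a + 3)*(a^2 - a - 2) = a^2*(a + 1)*(a + 3)*(a - 2)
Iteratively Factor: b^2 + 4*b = (b)*(b + 4)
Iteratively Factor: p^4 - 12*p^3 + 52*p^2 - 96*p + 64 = (p - 2)*(p^3 - 10*p^2 + 32*p - 32) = (p - 4)*(p - 2)*(p^2 - 6*p + 8) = (p - 4)*(p - 2)^2*(p - 4)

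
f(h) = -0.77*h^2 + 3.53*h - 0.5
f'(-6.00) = 12.77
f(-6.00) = -49.40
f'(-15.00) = 26.63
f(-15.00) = -226.70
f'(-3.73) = 9.27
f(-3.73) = -24.38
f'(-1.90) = 6.46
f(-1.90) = -9.99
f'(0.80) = 2.30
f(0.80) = 1.83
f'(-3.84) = 9.44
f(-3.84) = -25.41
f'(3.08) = -1.21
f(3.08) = 3.07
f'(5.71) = -5.26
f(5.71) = -5.45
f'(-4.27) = 10.11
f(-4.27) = -29.61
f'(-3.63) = 9.12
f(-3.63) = -23.46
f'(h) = 3.53 - 1.54*h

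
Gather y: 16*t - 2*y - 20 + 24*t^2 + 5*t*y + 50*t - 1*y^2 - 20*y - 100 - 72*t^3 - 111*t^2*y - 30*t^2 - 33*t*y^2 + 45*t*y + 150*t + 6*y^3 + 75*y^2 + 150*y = -72*t^3 - 6*t^2 + 216*t + 6*y^3 + y^2*(74 - 33*t) + y*(-111*t^2 + 50*t + 128) - 120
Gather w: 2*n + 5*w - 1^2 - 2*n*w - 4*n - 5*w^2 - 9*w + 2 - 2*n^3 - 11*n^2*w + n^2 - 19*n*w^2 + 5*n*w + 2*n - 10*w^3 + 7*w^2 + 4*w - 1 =-2*n^3 + n^2 - 10*w^3 + w^2*(2 - 19*n) + w*(-11*n^2 + 3*n)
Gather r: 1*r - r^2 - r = -r^2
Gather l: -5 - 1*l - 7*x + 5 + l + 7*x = 0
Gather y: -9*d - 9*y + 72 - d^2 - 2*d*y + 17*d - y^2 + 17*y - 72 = -d^2 + 8*d - y^2 + y*(8 - 2*d)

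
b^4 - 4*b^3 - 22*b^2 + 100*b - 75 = (b - 5)*(b - 3)*(b - 1)*(b + 5)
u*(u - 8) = u^2 - 8*u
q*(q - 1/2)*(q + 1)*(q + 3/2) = q^4 + 2*q^3 + q^2/4 - 3*q/4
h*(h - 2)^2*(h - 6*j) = h^4 - 6*h^3*j - 4*h^3 + 24*h^2*j + 4*h^2 - 24*h*j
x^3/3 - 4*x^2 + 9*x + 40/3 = (x/3 + 1/3)*(x - 8)*(x - 5)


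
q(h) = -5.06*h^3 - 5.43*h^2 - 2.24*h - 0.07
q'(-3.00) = -106.28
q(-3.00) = 94.40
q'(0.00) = -2.24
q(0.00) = -0.07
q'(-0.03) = -1.93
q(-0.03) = -0.01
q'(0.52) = -11.99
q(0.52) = -3.41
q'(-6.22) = -521.98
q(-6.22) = 1021.43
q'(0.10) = -3.48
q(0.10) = -0.35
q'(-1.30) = -13.78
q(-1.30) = 4.78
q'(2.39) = -114.91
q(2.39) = -105.52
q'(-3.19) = -122.07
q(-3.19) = 116.08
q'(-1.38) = -16.16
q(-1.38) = 5.98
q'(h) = -15.18*h^2 - 10.86*h - 2.24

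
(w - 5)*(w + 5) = w^2 - 25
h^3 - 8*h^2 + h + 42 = (h - 7)*(h - 3)*(h + 2)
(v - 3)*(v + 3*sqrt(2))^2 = v^3 - 3*v^2 + 6*sqrt(2)*v^2 - 18*sqrt(2)*v + 18*v - 54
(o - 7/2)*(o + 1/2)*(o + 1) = o^3 - 2*o^2 - 19*o/4 - 7/4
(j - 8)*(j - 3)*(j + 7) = j^3 - 4*j^2 - 53*j + 168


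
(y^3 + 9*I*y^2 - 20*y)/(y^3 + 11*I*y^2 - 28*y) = (y + 5*I)/(y + 7*I)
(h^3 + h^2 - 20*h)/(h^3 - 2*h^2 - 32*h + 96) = h*(h + 5)/(h^2 + 2*h - 24)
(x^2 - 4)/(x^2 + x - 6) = (x + 2)/(x + 3)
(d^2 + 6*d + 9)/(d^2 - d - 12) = (d + 3)/(d - 4)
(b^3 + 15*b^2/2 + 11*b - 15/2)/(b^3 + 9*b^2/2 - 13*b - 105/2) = (2*b - 1)/(2*b - 7)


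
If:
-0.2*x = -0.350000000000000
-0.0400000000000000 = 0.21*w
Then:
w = -0.19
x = 1.75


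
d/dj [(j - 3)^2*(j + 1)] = (j - 3)*(3*j - 1)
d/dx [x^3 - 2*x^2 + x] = 3*x^2 - 4*x + 1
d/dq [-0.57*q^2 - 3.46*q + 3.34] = -1.14*q - 3.46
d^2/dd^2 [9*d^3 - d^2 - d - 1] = 54*d - 2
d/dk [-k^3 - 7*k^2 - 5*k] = -3*k^2 - 14*k - 5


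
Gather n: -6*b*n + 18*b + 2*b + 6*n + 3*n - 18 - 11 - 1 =20*b + n*(9 - 6*b) - 30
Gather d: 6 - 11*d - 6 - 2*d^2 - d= -2*d^2 - 12*d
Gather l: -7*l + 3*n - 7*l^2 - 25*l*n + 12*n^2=-7*l^2 + l*(-25*n - 7) + 12*n^2 + 3*n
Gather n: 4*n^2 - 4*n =4*n^2 - 4*n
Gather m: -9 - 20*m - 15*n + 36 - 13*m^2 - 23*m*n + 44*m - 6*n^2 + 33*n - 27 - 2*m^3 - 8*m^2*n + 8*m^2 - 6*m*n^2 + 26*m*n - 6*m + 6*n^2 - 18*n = -2*m^3 + m^2*(-8*n - 5) + m*(-6*n^2 + 3*n + 18)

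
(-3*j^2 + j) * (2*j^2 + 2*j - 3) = -6*j^4 - 4*j^3 + 11*j^2 - 3*j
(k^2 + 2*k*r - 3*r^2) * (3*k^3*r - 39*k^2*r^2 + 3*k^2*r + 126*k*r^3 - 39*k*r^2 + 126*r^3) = 3*k^5*r - 33*k^4*r^2 + 3*k^4*r + 39*k^3*r^3 - 33*k^3*r^2 + 369*k^2*r^4 + 39*k^2*r^3 - 378*k*r^5 + 369*k*r^4 - 378*r^5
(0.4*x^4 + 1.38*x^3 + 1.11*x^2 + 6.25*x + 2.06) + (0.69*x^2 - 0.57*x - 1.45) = 0.4*x^4 + 1.38*x^3 + 1.8*x^2 + 5.68*x + 0.61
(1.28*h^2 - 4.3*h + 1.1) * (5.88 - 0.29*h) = -0.3712*h^3 + 8.7734*h^2 - 25.603*h + 6.468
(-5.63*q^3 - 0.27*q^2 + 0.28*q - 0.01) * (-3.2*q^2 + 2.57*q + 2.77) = 18.016*q^5 - 13.6051*q^4 - 17.185*q^3 + 0.00370000000000001*q^2 + 0.7499*q - 0.0277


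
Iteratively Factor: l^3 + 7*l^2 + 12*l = (l + 3)*(l^2 + 4*l) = l*(l + 3)*(l + 4)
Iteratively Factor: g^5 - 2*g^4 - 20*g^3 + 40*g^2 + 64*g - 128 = (g - 2)*(g^4 - 20*g^2 + 64) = (g - 2)*(g + 4)*(g^3 - 4*g^2 - 4*g + 16) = (g - 2)*(g + 2)*(g + 4)*(g^2 - 6*g + 8) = (g - 4)*(g - 2)*(g + 2)*(g + 4)*(g - 2)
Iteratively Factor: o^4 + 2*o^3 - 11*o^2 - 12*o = (o + 1)*(o^3 + o^2 - 12*o) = (o - 3)*(o + 1)*(o^2 + 4*o) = o*(o - 3)*(o + 1)*(o + 4)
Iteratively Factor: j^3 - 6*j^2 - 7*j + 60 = (j + 3)*(j^2 - 9*j + 20) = (j - 5)*(j + 3)*(j - 4)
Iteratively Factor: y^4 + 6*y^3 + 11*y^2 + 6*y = (y + 1)*(y^3 + 5*y^2 + 6*y) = (y + 1)*(y + 2)*(y^2 + 3*y) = (y + 1)*(y + 2)*(y + 3)*(y)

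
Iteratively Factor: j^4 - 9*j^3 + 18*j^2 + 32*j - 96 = (j + 2)*(j^3 - 11*j^2 + 40*j - 48) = (j - 4)*(j + 2)*(j^2 - 7*j + 12) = (j - 4)^2*(j + 2)*(j - 3)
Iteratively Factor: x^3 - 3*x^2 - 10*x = (x - 5)*(x^2 + 2*x) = (x - 5)*(x + 2)*(x)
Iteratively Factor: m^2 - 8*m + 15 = (m - 3)*(m - 5)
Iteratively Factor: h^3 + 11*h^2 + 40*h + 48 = (h + 3)*(h^2 + 8*h + 16) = (h + 3)*(h + 4)*(h + 4)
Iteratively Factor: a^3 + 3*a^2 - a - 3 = (a + 1)*(a^2 + 2*a - 3) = (a - 1)*(a + 1)*(a + 3)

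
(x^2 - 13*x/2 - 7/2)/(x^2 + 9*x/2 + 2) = (x - 7)/(x + 4)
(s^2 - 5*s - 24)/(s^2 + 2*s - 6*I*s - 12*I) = (s^2 - 5*s - 24)/(s^2 + s*(2 - 6*I) - 12*I)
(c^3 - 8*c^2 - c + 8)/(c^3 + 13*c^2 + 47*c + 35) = (c^2 - 9*c + 8)/(c^2 + 12*c + 35)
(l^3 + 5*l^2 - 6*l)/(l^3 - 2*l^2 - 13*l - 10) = l*(-l^2 - 5*l + 6)/(-l^3 + 2*l^2 + 13*l + 10)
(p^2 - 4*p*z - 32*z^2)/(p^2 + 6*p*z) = (p^2 - 4*p*z - 32*z^2)/(p*(p + 6*z))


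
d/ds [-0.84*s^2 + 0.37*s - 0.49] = 0.37 - 1.68*s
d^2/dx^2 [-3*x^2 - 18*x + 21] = -6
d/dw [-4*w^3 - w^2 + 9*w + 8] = -12*w^2 - 2*w + 9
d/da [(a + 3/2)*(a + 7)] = 2*a + 17/2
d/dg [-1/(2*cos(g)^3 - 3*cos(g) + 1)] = -3*sin(g)*cos(2*g)/(2*cos(g)^3 - 3*cos(g) + 1)^2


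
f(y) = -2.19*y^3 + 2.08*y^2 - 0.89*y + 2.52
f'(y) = -6.57*y^2 + 4.16*y - 0.89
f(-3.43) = 118.42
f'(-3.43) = -92.45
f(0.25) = 2.39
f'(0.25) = -0.26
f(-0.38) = 3.28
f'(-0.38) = -3.42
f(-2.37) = 45.47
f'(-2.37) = -47.65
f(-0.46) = 3.58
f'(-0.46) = -4.19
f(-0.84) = 6.03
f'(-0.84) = -9.02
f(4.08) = -115.23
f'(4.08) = -93.28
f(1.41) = -0.74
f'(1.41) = -8.09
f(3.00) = -40.56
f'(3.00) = -47.54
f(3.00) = -40.56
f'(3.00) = -47.54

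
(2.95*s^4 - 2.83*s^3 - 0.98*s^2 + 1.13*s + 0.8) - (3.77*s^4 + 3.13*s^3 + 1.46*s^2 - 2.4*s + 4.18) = -0.82*s^4 - 5.96*s^3 - 2.44*s^2 + 3.53*s - 3.38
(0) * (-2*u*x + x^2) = 0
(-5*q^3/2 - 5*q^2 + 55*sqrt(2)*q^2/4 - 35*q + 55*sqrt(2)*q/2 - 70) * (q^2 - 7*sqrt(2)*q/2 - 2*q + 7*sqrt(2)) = -5*q^5/2 + 45*sqrt(2)*q^4/2 - 485*q^3/4 + 65*sqrt(2)*q^2/2 + 525*q - 490*sqrt(2)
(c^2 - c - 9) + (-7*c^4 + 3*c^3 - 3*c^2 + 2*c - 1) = -7*c^4 + 3*c^3 - 2*c^2 + c - 10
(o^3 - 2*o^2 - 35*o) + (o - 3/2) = o^3 - 2*o^2 - 34*o - 3/2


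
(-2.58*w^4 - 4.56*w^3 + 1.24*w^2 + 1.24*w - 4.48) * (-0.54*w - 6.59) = 1.3932*w^5 + 19.4646*w^4 + 29.3808*w^3 - 8.8412*w^2 - 5.7524*w + 29.5232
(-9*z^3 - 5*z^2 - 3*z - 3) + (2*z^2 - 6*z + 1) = -9*z^3 - 3*z^2 - 9*z - 2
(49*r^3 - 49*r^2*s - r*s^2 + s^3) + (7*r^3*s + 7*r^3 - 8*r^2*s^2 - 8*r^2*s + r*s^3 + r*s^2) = 7*r^3*s + 56*r^3 - 8*r^2*s^2 - 57*r^2*s + r*s^3 + s^3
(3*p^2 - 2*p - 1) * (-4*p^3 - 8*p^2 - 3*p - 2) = -12*p^5 - 16*p^4 + 11*p^3 + 8*p^2 + 7*p + 2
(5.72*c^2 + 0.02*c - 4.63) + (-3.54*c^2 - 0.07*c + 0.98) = 2.18*c^2 - 0.05*c - 3.65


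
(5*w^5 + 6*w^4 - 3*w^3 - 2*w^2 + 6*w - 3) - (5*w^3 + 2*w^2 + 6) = 5*w^5 + 6*w^4 - 8*w^3 - 4*w^2 + 6*w - 9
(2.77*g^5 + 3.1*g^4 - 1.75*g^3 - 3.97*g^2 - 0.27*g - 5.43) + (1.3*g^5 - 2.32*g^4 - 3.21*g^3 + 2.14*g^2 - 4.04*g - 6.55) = 4.07*g^5 + 0.78*g^4 - 4.96*g^3 - 1.83*g^2 - 4.31*g - 11.98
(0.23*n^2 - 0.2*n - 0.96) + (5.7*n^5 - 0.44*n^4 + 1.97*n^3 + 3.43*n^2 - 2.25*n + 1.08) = 5.7*n^5 - 0.44*n^4 + 1.97*n^3 + 3.66*n^2 - 2.45*n + 0.12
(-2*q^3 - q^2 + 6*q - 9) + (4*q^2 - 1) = -2*q^3 + 3*q^2 + 6*q - 10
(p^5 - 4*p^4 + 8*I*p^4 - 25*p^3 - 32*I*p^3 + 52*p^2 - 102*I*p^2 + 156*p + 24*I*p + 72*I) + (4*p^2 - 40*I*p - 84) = p^5 - 4*p^4 + 8*I*p^4 - 25*p^3 - 32*I*p^3 + 56*p^2 - 102*I*p^2 + 156*p - 16*I*p - 84 + 72*I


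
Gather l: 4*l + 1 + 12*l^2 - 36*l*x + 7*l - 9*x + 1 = 12*l^2 + l*(11 - 36*x) - 9*x + 2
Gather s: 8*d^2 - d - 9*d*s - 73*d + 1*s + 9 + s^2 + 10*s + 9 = 8*d^2 - 74*d + s^2 + s*(11 - 9*d) + 18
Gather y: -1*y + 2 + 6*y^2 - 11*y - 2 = 6*y^2 - 12*y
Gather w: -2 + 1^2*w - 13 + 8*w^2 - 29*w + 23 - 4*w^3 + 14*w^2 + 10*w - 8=-4*w^3 + 22*w^2 - 18*w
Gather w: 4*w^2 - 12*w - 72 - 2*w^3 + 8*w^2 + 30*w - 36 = -2*w^3 + 12*w^2 + 18*w - 108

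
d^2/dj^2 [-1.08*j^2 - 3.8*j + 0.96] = -2.16000000000000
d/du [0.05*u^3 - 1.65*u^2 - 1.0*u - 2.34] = 0.15*u^2 - 3.3*u - 1.0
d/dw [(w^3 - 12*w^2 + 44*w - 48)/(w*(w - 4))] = 1 - 12/w^2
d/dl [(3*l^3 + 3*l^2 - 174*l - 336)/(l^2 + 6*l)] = 3*(l^4 + 12*l^3 + 64*l^2 + 224*l + 672)/(l^2*(l^2 + 12*l + 36))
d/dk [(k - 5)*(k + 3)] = 2*k - 2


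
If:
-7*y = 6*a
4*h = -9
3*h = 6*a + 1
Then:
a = -31/24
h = -9/4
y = 31/28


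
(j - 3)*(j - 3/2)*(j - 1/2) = j^3 - 5*j^2 + 27*j/4 - 9/4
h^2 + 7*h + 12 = (h + 3)*(h + 4)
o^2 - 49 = (o - 7)*(o + 7)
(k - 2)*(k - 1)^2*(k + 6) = k^4 + 2*k^3 - 19*k^2 + 28*k - 12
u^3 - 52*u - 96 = (u - 8)*(u + 2)*(u + 6)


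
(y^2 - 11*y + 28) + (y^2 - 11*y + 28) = 2*y^2 - 22*y + 56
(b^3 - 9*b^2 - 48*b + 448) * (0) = 0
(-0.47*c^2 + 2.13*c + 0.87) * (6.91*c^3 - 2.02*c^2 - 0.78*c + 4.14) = -3.2477*c^5 + 15.6677*c^4 + 2.0757*c^3 - 5.3646*c^2 + 8.1396*c + 3.6018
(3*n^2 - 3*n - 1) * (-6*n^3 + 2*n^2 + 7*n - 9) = -18*n^5 + 24*n^4 + 21*n^3 - 50*n^2 + 20*n + 9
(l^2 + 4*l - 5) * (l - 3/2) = l^3 + 5*l^2/2 - 11*l + 15/2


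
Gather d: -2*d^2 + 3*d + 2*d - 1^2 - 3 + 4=-2*d^2 + 5*d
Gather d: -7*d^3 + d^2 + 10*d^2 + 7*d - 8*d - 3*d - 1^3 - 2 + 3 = -7*d^3 + 11*d^2 - 4*d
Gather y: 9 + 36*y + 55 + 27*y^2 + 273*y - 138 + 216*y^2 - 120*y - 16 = 243*y^2 + 189*y - 90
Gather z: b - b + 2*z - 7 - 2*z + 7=0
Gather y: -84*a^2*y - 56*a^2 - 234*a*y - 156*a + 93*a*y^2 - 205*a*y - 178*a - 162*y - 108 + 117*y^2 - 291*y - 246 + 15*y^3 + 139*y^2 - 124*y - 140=-56*a^2 - 334*a + 15*y^3 + y^2*(93*a + 256) + y*(-84*a^2 - 439*a - 577) - 494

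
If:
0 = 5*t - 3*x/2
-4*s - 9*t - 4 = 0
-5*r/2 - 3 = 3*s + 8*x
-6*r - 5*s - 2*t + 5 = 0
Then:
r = 4780/3423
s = -691/1141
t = -200/1141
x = -2000/3423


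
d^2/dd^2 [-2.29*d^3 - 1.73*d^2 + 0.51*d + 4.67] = -13.74*d - 3.46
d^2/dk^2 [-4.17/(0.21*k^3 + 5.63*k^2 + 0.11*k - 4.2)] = ((5.2542*k + 46.9542)*(0.21*k^3 + 5.63*k^2 + 0.11*k - 4.2) - 4.17*(0.63*k^2 + 11.26*k + 0.11)*(1.26*k^2 + 22.52*k + 0.22))/(0.21*k^3 + 5.63*k^2 + 0.11*k - 4.2)^3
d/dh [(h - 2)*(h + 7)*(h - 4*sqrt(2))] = 3*h^2 - 8*sqrt(2)*h + 10*h - 20*sqrt(2) - 14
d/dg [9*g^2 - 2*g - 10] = 18*g - 2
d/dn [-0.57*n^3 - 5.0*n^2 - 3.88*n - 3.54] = -1.71*n^2 - 10.0*n - 3.88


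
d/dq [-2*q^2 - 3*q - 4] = -4*q - 3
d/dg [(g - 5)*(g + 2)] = 2*g - 3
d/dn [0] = 0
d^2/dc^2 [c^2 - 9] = 2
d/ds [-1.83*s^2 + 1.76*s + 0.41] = 1.76 - 3.66*s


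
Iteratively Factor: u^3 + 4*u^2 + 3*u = (u)*(u^2 + 4*u + 3) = u*(u + 3)*(u + 1)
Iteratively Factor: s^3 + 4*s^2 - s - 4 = (s - 1)*(s^2 + 5*s + 4) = (s - 1)*(s + 1)*(s + 4)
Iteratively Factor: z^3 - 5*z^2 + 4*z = (z - 4)*(z^2 - z) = z*(z - 4)*(z - 1)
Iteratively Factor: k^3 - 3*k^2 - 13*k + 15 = (k - 5)*(k^2 + 2*k - 3) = (k - 5)*(k + 3)*(k - 1)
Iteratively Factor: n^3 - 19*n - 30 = (n - 5)*(n^2 + 5*n + 6) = (n - 5)*(n + 3)*(n + 2)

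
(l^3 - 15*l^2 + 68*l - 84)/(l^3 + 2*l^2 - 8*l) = (l^2 - 13*l + 42)/(l*(l + 4))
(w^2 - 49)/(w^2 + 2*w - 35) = (w - 7)/(w - 5)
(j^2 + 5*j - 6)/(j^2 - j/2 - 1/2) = 2*(j + 6)/(2*j + 1)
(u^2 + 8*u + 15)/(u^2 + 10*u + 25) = (u + 3)/(u + 5)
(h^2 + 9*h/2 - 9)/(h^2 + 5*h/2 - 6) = (h + 6)/(h + 4)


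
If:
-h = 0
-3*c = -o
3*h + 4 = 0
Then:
No Solution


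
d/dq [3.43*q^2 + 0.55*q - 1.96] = 6.86*q + 0.55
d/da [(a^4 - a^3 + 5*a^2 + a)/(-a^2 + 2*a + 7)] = (-2*a^5 + 7*a^4 + 24*a^3 - 10*a^2 + 70*a + 7)/(a^4 - 4*a^3 - 10*a^2 + 28*a + 49)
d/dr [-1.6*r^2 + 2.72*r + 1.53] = 2.72 - 3.2*r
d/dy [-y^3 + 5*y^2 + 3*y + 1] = -3*y^2 + 10*y + 3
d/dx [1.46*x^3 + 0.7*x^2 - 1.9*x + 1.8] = 4.38*x^2 + 1.4*x - 1.9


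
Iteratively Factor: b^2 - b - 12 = (b - 4)*(b + 3)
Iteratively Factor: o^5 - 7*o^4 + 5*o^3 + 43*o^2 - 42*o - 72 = (o - 4)*(o^4 - 3*o^3 - 7*o^2 + 15*o + 18) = (o - 4)*(o + 1)*(o^3 - 4*o^2 - 3*o + 18) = (o - 4)*(o + 1)*(o + 2)*(o^2 - 6*o + 9) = (o - 4)*(o - 3)*(o + 1)*(o + 2)*(o - 3)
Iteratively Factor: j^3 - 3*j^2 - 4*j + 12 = (j - 2)*(j^2 - j - 6) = (j - 3)*(j - 2)*(j + 2)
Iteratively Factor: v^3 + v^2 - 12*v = (v - 3)*(v^2 + 4*v) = v*(v - 3)*(v + 4)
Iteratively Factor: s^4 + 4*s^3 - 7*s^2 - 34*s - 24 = (s + 2)*(s^3 + 2*s^2 - 11*s - 12) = (s + 2)*(s + 4)*(s^2 - 2*s - 3) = (s - 3)*(s + 2)*(s + 4)*(s + 1)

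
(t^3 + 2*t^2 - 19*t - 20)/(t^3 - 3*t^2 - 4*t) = (t + 5)/t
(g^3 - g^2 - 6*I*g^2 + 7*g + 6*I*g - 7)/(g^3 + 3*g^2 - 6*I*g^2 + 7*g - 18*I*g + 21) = (g - 1)/(g + 3)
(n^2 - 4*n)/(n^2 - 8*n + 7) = n*(n - 4)/(n^2 - 8*n + 7)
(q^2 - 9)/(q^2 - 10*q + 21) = (q + 3)/(q - 7)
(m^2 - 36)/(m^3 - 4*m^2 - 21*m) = (36 - m^2)/(m*(-m^2 + 4*m + 21))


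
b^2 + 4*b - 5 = (b - 1)*(b + 5)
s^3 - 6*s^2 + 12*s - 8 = (s - 2)^3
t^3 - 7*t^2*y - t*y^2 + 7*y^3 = (t - 7*y)*(t - y)*(t + y)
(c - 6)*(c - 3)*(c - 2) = c^3 - 11*c^2 + 36*c - 36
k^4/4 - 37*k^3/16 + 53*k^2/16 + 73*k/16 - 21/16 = (k/4 + 1/4)*(k - 7)*(k - 3)*(k - 1/4)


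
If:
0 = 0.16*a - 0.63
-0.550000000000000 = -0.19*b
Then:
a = 3.94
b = 2.89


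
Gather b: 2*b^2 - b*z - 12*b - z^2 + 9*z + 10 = 2*b^2 + b*(-z - 12) - z^2 + 9*z + 10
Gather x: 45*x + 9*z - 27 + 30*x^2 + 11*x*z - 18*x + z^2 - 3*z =30*x^2 + x*(11*z + 27) + z^2 + 6*z - 27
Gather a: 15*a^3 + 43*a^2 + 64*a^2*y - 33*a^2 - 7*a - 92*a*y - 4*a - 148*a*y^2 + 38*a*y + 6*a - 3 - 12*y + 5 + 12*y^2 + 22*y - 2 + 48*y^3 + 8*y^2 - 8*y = 15*a^3 + a^2*(64*y + 10) + a*(-148*y^2 - 54*y - 5) + 48*y^3 + 20*y^2 + 2*y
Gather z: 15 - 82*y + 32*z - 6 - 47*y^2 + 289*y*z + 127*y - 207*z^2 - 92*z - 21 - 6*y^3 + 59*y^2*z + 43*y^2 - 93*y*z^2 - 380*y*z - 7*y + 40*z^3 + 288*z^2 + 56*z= -6*y^3 - 4*y^2 + 38*y + 40*z^3 + z^2*(81 - 93*y) + z*(59*y^2 - 91*y - 4) - 12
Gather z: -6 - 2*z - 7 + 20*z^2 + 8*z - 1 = 20*z^2 + 6*z - 14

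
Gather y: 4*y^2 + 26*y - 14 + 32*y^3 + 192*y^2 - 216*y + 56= 32*y^3 + 196*y^2 - 190*y + 42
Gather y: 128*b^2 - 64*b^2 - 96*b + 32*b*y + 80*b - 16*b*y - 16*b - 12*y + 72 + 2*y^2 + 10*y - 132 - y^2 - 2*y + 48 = 64*b^2 - 32*b + y^2 + y*(16*b - 4) - 12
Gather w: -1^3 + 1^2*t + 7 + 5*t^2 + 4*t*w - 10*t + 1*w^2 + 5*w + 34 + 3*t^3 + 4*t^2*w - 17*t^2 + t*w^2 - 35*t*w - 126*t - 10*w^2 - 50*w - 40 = 3*t^3 - 12*t^2 - 135*t + w^2*(t - 9) + w*(4*t^2 - 31*t - 45)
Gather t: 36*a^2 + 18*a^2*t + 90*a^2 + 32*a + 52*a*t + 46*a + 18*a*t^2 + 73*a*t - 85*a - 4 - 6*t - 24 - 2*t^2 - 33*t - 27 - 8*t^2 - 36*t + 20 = 126*a^2 - 7*a + t^2*(18*a - 10) + t*(18*a^2 + 125*a - 75) - 35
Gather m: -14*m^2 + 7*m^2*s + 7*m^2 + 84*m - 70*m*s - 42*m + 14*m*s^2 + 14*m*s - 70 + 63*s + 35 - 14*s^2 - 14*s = m^2*(7*s - 7) + m*(14*s^2 - 56*s + 42) - 14*s^2 + 49*s - 35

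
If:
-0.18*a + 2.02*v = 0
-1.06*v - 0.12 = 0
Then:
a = -1.27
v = -0.11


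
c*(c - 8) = c^2 - 8*c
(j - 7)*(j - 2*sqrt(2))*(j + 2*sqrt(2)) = j^3 - 7*j^2 - 8*j + 56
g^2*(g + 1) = g^3 + g^2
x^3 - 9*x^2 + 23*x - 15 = (x - 5)*(x - 3)*(x - 1)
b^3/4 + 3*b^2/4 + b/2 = b*(b/4 + 1/2)*(b + 1)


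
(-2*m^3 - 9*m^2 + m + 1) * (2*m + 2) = -4*m^4 - 22*m^3 - 16*m^2 + 4*m + 2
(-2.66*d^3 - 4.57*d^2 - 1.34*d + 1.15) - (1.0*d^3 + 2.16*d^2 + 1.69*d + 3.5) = -3.66*d^3 - 6.73*d^2 - 3.03*d - 2.35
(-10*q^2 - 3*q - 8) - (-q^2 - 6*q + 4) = -9*q^2 + 3*q - 12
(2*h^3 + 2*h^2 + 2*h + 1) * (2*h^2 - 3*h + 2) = 4*h^5 - 2*h^4 + 2*h^3 + h + 2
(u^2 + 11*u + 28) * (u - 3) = u^3 + 8*u^2 - 5*u - 84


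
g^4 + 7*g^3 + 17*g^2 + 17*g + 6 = (g + 1)^2*(g + 2)*(g + 3)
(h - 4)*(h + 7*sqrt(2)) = h^2 - 4*h + 7*sqrt(2)*h - 28*sqrt(2)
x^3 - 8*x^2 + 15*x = x*(x - 5)*(x - 3)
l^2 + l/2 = l*(l + 1/2)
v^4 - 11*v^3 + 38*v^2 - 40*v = v*(v - 5)*(v - 4)*(v - 2)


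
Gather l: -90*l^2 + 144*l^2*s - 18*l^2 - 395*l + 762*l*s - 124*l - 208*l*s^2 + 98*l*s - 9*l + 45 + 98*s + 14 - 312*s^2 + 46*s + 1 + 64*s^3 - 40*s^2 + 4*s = l^2*(144*s - 108) + l*(-208*s^2 + 860*s - 528) + 64*s^3 - 352*s^2 + 148*s + 60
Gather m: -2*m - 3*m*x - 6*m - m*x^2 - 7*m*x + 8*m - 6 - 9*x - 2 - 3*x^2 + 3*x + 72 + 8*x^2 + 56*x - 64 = m*(-x^2 - 10*x) + 5*x^2 + 50*x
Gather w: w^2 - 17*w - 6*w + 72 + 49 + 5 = w^2 - 23*w + 126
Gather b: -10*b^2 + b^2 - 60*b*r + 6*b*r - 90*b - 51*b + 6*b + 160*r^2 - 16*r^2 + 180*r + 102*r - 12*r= -9*b^2 + b*(-54*r - 135) + 144*r^2 + 270*r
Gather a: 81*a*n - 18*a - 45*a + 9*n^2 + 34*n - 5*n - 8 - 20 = a*(81*n - 63) + 9*n^2 + 29*n - 28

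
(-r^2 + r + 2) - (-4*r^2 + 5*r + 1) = 3*r^2 - 4*r + 1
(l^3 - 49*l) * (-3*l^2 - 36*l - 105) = -3*l^5 - 36*l^4 + 42*l^3 + 1764*l^2 + 5145*l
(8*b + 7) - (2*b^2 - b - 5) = -2*b^2 + 9*b + 12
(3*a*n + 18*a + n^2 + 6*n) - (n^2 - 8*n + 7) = 3*a*n + 18*a + 14*n - 7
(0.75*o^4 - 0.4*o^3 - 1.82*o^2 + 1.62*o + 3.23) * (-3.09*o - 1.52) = -2.3175*o^5 + 0.0959999999999999*o^4 + 6.2318*o^3 - 2.2394*o^2 - 12.4431*o - 4.9096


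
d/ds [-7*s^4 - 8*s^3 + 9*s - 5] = -28*s^3 - 24*s^2 + 9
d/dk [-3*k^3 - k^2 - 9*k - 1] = -9*k^2 - 2*k - 9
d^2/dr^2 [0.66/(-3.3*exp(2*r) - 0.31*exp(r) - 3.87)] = (-0.66*(6.6*exp(r) + 0.31)*(13.2*exp(r) + 0.62)*exp(r) + (8.712*exp(r) + 0.2046)*(3.3*exp(2*r) + 0.31*exp(r) + 3.87))*exp(r)/(3.3*exp(2*r) + 0.31*exp(r) + 3.87)^3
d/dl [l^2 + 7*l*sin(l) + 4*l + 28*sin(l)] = 7*l*cos(l) + 2*l + 7*sin(l) + 28*cos(l) + 4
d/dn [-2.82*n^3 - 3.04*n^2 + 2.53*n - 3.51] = -8.46*n^2 - 6.08*n + 2.53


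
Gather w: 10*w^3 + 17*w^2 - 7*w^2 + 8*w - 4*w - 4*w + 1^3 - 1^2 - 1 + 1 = 10*w^3 + 10*w^2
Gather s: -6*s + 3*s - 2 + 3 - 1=-3*s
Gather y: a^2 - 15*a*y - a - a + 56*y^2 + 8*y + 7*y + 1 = a^2 - 2*a + 56*y^2 + y*(15 - 15*a) + 1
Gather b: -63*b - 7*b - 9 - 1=-70*b - 10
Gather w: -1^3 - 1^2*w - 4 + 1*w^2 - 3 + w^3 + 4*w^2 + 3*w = w^3 + 5*w^2 + 2*w - 8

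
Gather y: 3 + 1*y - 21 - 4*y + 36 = 18 - 3*y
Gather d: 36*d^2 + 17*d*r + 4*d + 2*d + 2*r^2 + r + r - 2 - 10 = 36*d^2 + d*(17*r + 6) + 2*r^2 + 2*r - 12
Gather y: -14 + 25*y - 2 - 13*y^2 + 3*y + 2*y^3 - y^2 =2*y^3 - 14*y^2 + 28*y - 16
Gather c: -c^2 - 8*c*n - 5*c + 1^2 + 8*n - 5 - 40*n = -c^2 + c*(-8*n - 5) - 32*n - 4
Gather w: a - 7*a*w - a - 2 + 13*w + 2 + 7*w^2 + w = 7*w^2 + w*(14 - 7*a)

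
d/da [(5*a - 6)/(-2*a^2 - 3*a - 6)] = 2*(5*a^2 - 12*a - 24)/(4*a^4 + 12*a^3 + 33*a^2 + 36*a + 36)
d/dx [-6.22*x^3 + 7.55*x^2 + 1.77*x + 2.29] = -18.66*x^2 + 15.1*x + 1.77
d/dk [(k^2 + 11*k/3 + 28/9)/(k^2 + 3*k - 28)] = 2*(-3*k^2 - 280*k - 504)/(9*(k^4 + 6*k^3 - 47*k^2 - 168*k + 784))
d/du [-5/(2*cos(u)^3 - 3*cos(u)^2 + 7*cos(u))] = 5*(-6*cos(u)^2 + 6*cos(u) - 7)*sin(u)/((-3*cos(u) + cos(2*u) + 8)^2*cos(u)^2)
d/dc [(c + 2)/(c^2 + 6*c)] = (c*(c + 6) - 2*(c + 2)*(c + 3))/(c^2*(c + 6)^2)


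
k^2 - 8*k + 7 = (k - 7)*(k - 1)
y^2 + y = y*(y + 1)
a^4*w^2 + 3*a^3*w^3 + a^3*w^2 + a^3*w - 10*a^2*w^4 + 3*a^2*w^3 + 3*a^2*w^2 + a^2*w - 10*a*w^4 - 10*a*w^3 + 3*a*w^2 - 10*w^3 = (a - 2*w)*(a + 5*w)*(a*w + 1)*(a*w + w)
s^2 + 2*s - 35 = (s - 5)*(s + 7)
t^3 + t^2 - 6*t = t*(t - 2)*(t + 3)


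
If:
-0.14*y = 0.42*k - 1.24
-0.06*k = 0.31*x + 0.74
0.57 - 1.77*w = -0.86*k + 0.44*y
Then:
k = 2.95238095238095 - 0.333333333333333*y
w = 1.75652407855798 - 0.410546139359699*y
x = 0.0645161290322581*y - 2.95852534562212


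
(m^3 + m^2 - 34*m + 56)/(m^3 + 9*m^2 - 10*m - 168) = (m - 2)/(m + 6)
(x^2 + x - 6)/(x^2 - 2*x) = (x + 3)/x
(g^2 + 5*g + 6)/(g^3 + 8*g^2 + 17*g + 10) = (g + 3)/(g^2 + 6*g + 5)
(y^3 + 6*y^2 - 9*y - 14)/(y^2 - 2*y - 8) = (-y^3 - 6*y^2 + 9*y + 14)/(-y^2 + 2*y + 8)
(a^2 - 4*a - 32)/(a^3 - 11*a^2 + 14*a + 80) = (a + 4)/(a^2 - 3*a - 10)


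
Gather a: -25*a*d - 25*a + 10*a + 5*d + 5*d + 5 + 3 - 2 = a*(-25*d - 15) + 10*d + 6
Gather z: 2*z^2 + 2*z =2*z^2 + 2*z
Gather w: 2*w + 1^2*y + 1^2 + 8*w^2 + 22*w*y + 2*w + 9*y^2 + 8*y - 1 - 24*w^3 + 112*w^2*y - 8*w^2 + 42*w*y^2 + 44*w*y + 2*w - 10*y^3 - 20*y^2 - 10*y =-24*w^3 + 112*w^2*y + w*(42*y^2 + 66*y + 6) - 10*y^3 - 11*y^2 - y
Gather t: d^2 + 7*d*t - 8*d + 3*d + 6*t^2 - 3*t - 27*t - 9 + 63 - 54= d^2 - 5*d + 6*t^2 + t*(7*d - 30)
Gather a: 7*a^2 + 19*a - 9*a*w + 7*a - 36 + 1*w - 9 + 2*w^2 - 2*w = 7*a^2 + a*(26 - 9*w) + 2*w^2 - w - 45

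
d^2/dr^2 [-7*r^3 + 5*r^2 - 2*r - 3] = 10 - 42*r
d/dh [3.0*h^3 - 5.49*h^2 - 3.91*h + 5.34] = 9.0*h^2 - 10.98*h - 3.91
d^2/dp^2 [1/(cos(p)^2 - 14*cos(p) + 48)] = (-8*sin(p)^4 + 12*sin(p)^2 - 1449*cos(p) + 21*cos(3*p) + 588)/(2*(cos(p) - 8)^3*(cos(p) - 6)^3)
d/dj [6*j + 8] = 6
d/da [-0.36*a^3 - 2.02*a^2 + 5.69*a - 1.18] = -1.08*a^2 - 4.04*a + 5.69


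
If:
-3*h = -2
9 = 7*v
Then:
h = 2/3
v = 9/7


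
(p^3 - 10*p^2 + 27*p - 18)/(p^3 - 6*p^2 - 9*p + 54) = (p - 1)/(p + 3)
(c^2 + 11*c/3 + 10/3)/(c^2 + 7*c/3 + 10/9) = 3*(c + 2)/(3*c + 2)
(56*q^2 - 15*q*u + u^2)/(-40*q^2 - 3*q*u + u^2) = (-7*q + u)/(5*q + u)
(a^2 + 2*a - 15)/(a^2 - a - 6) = (a + 5)/(a + 2)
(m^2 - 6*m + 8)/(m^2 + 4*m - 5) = (m^2 - 6*m + 8)/(m^2 + 4*m - 5)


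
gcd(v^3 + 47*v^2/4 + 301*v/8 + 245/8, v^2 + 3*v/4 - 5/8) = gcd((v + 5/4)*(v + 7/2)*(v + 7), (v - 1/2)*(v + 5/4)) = v + 5/4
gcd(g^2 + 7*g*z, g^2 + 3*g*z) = g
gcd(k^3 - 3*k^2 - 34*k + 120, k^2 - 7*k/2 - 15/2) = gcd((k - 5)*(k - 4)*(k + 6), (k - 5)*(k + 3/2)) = k - 5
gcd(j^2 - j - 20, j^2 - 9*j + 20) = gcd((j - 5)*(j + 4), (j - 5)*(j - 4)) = j - 5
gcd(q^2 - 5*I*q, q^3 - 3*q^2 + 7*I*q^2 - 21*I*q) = q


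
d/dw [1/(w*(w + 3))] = (-2*w - 3)/(w^2*(w^2 + 6*w + 9))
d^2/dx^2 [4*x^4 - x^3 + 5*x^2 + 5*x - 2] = 48*x^2 - 6*x + 10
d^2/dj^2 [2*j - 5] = 0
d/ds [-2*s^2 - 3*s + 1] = -4*s - 3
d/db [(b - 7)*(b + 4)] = 2*b - 3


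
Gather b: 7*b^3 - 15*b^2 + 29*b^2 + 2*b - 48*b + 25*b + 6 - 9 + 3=7*b^3 + 14*b^2 - 21*b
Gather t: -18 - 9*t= -9*t - 18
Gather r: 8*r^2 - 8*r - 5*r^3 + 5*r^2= -5*r^3 + 13*r^2 - 8*r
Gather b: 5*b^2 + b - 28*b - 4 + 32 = 5*b^2 - 27*b + 28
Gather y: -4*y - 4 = -4*y - 4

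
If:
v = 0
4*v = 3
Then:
No Solution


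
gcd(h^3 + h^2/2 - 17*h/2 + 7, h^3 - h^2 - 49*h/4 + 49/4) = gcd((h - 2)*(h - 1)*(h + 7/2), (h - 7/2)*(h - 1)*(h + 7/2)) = h^2 + 5*h/2 - 7/2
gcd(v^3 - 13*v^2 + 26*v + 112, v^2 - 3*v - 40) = v - 8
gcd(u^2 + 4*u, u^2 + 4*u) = u^2 + 4*u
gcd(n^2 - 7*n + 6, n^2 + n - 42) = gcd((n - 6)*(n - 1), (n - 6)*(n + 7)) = n - 6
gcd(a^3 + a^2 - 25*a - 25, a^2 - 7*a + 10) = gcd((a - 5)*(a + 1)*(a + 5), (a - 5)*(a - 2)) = a - 5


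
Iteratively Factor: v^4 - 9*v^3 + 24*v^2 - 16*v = (v - 1)*(v^3 - 8*v^2 + 16*v) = (v - 4)*(v - 1)*(v^2 - 4*v) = (v - 4)^2*(v - 1)*(v)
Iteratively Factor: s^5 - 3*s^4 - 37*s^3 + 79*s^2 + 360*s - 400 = (s - 5)*(s^4 + 2*s^3 - 27*s^2 - 56*s + 80) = (s - 5)*(s + 4)*(s^3 - 2*s^2 - 19*s + 20) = (s - 5)^2*(s + 4)*(s^2 + 3*s - 4) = (s - 5)^2*(s - 1)*(s + 4)*(s + 4)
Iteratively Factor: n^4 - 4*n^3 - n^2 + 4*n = (n)*(n^3 - 4*n^2 - n + 4) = n*(n + 1)*(n^2 - 5*n + 4) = n*(n - 1)*(n + 1)*(n - 4)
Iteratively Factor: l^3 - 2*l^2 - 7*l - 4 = (l + 1)*(l^2 - 3*l - 4) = (l + 1)^2*(l - 4)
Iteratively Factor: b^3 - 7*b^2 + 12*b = (b - 4)*(b^2 - 3*b) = b*(b - 4)*(b - 3)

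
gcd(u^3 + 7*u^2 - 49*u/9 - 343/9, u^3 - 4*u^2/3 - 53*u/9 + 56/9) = u + 7/3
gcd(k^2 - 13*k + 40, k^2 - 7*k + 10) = k - 5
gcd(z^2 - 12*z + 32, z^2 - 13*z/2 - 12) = z - 8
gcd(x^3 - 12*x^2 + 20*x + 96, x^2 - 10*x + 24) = x - 6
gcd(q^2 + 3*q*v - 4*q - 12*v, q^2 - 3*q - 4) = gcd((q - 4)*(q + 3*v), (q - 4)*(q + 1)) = q - 4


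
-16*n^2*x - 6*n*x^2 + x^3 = x*(-8*n + x)*(2*n + x)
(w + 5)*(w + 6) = w^2 + 11*w + 30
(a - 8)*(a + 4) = a^2 - 4*a - 32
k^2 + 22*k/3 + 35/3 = (k + 7/3)*(k + 5)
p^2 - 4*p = p*(p - 4)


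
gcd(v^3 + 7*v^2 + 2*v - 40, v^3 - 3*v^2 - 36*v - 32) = v + 4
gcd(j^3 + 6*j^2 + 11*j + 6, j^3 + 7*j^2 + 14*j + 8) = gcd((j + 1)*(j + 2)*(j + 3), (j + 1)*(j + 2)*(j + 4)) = j^2 + 3*j + 2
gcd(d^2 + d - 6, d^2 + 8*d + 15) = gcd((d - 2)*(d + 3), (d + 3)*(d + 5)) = d + 3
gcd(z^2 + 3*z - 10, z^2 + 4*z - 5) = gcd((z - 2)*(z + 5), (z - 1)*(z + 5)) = z + 5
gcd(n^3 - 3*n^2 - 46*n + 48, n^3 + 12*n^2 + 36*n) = n + 6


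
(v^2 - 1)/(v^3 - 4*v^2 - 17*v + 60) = (v^2 - 1)/(v^3 - 4*v^2 - 17*v + 60)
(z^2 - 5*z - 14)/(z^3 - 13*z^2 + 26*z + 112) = 1/(z - 8)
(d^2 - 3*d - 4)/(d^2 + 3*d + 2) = (d - 4)/(d + 2)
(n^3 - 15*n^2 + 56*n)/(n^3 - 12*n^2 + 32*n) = (n - 7)/(n - 4)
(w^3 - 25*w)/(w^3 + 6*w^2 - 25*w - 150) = w/(w + 6)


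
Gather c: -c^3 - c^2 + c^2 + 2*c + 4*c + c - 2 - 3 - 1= -c^3 + 7*c - 6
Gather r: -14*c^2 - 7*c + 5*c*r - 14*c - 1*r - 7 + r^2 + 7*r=-14*c^2 - 21*c + r^2 + r*(5*c + 6) - 7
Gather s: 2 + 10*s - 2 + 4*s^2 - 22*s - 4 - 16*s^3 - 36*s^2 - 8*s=-16*s^3 - 32*s^2 - 20*s - 4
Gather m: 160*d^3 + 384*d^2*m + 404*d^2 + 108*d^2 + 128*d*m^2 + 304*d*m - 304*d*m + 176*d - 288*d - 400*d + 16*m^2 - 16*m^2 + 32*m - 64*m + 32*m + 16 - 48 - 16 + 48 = 160*d^3 + 384*d^2*m + 512*d^2 + 128*d*m^2 - 512*d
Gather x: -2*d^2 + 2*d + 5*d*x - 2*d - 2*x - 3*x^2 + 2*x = -2*d^2 + 5*d*x - 3*x^2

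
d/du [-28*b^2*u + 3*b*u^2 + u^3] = -28*b^2 + 6*b*u + 3*u^2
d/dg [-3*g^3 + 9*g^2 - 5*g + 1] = -9*g^2 + 18*g - 5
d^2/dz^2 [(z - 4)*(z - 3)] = 2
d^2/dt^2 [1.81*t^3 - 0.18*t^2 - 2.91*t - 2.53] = 10.86*t - 0.36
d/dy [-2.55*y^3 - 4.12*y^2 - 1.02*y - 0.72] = -7.65*y^2 - 8.24*y - 1.02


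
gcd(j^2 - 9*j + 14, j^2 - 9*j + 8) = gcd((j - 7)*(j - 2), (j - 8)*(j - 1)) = 1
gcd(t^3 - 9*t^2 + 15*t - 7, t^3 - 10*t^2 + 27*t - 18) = t - 1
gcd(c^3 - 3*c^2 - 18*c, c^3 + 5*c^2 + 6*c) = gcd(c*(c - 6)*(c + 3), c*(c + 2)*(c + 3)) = c^2 + 3*c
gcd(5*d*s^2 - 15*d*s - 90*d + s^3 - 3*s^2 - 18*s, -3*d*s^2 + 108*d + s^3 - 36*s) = s - 6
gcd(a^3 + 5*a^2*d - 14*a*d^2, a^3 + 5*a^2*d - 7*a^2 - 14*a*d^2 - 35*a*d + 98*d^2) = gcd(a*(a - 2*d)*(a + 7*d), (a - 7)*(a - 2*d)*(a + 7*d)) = a^2 + 5*a*d - 14*d^2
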